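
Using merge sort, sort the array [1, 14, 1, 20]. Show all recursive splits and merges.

Merge sort trace:

Split: [1, 14, 1, 20] -> [1, 14] and [1, 20]
  Split: [1, 14] -> [1] and [14]
  Merge: [1] + [14] -> [1, 14]
  Split: [1, 20] -> [1] and [20]
  Merge: [1] + [20] -> [1, 20]
Merge: [1, 14] + [1, 20] -> [1, 1, 14, 20]

Final sorted array: [1, 1, 14, 20]

The merge sort proceeds by recursively splitting the array and merging sorted halves.
After all merges, the sorted array is [1, 1, 14, 20].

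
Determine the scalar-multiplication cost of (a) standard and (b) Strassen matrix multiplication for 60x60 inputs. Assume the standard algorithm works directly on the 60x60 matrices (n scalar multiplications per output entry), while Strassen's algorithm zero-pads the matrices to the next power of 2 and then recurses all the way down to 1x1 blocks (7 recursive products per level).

Matrix multiplication for 60x60 matrices:

Strassen's algorithm requires power-of-2 dimensions. Pad 60x60 to 64x64 (next power of 2).

Standard algorithm: 60^3 = 216000 multiplications
Strassen's algorithm: 7^(log2(64)) = 7^6 = 117649 multiplications
Savings: 216000 - 117649 = 98351 multiplications

Standard: 216000 multiplications (60^3). Strassen: 117649 multiplications (7^6, after padding to 64x64). Strassen reduces 8 recursive multiplications to 7 at each level.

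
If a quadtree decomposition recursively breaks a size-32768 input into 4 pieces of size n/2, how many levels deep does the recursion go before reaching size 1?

For divide and conquer with division factor 2:

Problem sizes at each level:
Level 0: 32768
Level 1: 16384
Level 2: 8192
Level 3: 4096
Level 4: 2048
Level 5: 1024
Level 6: 512
Level 7: 256
Level 8: 128
Level 9: 64
Level 10: 32
Level 11: 16
Level 12: 8
Level 13: 4
Level 14: 2
Level 15: 1

The root is level 0 and the size-1 base case is level 15 (the tree spans levels 0 through 15, i.e. 16 levels counting the root), so the depth is the number of divisions: log_2(32768) = 15

The recursion tree depth is log_2(32768) = 15. At each level, the problem size is divided by 2, so it takes 15 divisions to reduce to a base case of size 1. The algorithm makes 4 recursive calls at each level.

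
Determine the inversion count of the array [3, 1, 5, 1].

Finding inversions in [3, 1, 5, 1]:

(0, 1): arr[0]=3 > arr[1]=1
(0, 3): arr[0]=3 > arr[3]=1
(2, 3): arr[2]=5 > arr[3]=1

Total inversions: 3

The array has 3 inversion(s): (0,1), (0,3), (2,3). Each pair (i,j) satisfies i < j and arr[i] > arr[j].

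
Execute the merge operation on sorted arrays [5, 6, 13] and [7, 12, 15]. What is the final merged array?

Merging process:

Compare 5 vs 7: take 5 from left. Merged: [5]
Compare 6 vs 7: take 6 from left. Merged: [5, 6]
Compare 13 vs 7: take 7 from right. Merged: [5, 6, 7]
Compare 13 vs 12: take 12 from right. Merged: [5, 6, 7, 12]
Compare 13 vs 15: take 13 from left. Merged: [5, 6, 7, 12, 13]
Append remaining from right: [15]. Merged: [5, 6, 7, 12, 13, 15]

Final merged array: [5, 6, 7, 12, 13, 15]
Total comparisons: 5

The merged array is [5, 6, 7, 12, 13, 15], requiring 5 comparisons. The merge step runs in O(n) time where n is the total number of elements.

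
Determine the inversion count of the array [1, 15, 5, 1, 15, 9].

Finding inversions in [1, 15, 5, 1, 15, 9]:

(1, 2): arr[1]=15 > arr[2]=5
(1, 3): arr[1]=15 > arr[3]=1
(1, 5): arr[1]=15 > arr[5]=9
(2, 3): arr[2]=5 > arr[3]=1
(4, 5): arr[4]=15 > arr[5]=9

Total inversions: 5

The array has 5 inversion(s): (1,2), (1,3), (1,5), (2,3), (4,5). Each pair (i,j) satisfies i < j and arr[i] > arr[j].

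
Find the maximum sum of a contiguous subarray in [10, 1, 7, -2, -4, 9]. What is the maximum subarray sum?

Using Kadane's algorithm on [10, 1, 7, -2, -4, 9]:

Scanning through the array:
Position 1 (value 1): max_ending_here = 11, max_so_far = 11
Position 2 (value 7): max_ending_here = 18, max_so_far = 18
Position 3 (value -2): max_ending_here = 16, max_so_far = 18
Position 4 (value -4): max_ending_here = 12, max_so_far = 18
Position 5 (value 9): max_ending_here = 21, max_so_far = 21

Maximum subarray: [10, 1, 7, -2, -4, 9]
Maximum sum: 21

The maximum subarray is [10, 1, 7, -2, -4, 9] with sum 21. This subarray runs from index 0 to index 5.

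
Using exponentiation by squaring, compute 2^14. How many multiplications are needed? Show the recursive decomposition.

Computing 2^14 by squaring (build up from 2^1; each line after the first costs one multiplication):

2^1 = 2
2^2 = (2^1)^2 = 2^2 = 4
2^3 = 2 * 2^2 = 2 * 4 = 8
2^6 = (2^3)^2 = 8^2 = 64
2^7 = 2 * 2^6 = 2 * 64 = 128
2^14 = (2^7)^2 = 128^2 = 16384

Result: 16384
Multiplications needed: 5 (5 lines after 2^1)

2^14 = 16384. Using exponentiation by squaring, this requires 5 multiplications. The key idea: if the exponent is even, square the half-power; if odd, multiply by the base once.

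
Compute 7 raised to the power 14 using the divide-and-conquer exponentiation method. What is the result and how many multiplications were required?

Computing 7^14 by squaring (build up from 7^1; each line after the first costs one multiplication):

7^1 = 7
7^2 = (7^1)^2 = 7^2 = 49
7^3 = 7 * 7^2 = 7 * 49 = 343
7^6 = (7^3)^2 = 343^2 = 117649
7^7 = 7 * 7^6 = 7 * 117649 = 823543
7^14 = (7^7)^2 = 823543^2 = 678223072849

Result: 678223072849
Multiplications needed: 5 (5 lines after 7^1)

7^14 = 678223072849. Using exponentiation by squaring, this requires 5 multiplications. The key idea: if the exponent is even, square the half-power; if odd, multiply by the base once.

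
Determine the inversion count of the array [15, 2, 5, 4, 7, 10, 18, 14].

Finding inversions in [15, 2, 5, 4, 7, 10, 18, 14]:

(0, 1): arr[0]=15 > arr[1]=2
(0, 2): arr[0]=15 > arr[2]=5
(0, 3): arr[0]=15 > arr[3]=4
(0, 4): arr[0]=15 > arr[4]=7
(0, 5): arr[0]=15 > arr[5]=10
(0, 7): arr[0]=15 > arr[7]=14
(2, 3): arr[2]=5 > arr[3]=4
(6, 7): arr[6]=18 > arr[7]=14

Total inversions: 8

The array has 8 inversion(s): (0,1), (0,2), (0,3), (0,4), (0,5), (0,7), (2,3), (6,7). Each pair (i,j) satisfies i < j and arr[i] > arr[j].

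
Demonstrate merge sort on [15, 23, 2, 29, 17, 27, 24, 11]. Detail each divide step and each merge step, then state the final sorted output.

Merge sort trace:

Split: [15, 23, 2, 29, 17, 27, 24, 11] -> [15, 23, 2, 29] and [17, 27, 24, 11]
  Split: [15, 23, 2, 29] -> [15, 23] and [2, 29]
    Split: [15, 23] -> [15] and [23]
    Merge: [15] + [23] -> [15, 23]
    Split: [2, 29] -> [2] and [29]
    Merge: [2] + [29] -> [2, 29]
  Merge: [15, 23] + [2, 29] -> [2, 15, 23, 29]
  Split: [17, 27, 24, 11] -> [17, 27] and [24, 11]
    Split: [17, 27] -> [17] and [27]
    Merge: [17] + [27] -> [17, 27]
    Split: [24, 11] -> [24] and [11]
    Merge: [24] + [11] -> [11, 24]
  Merge: [17, 27] + [11, 24] -> [11, 17, 24, 27]
Merge: [2, 15, 23, 29] + [11, 17, 24, 27] -> [2, 11, 15, 17, 23, 24, 27, 29]

Final sorted array: [2, 11, 15, 17, 23, 24, 27, 29]

The merge sort proceeds by recursively splitting the array and merging sorted halves.
After all merges, the sorted array is [2, 11, 15, 17, 23, 24, 27, 29].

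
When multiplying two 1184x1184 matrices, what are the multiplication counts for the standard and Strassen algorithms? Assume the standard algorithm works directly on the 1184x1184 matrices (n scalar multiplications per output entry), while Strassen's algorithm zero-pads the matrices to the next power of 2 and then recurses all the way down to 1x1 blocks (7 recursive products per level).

Matrix multiplication for 1184x1184 matrices:

Strassen's algorithm requires power-of-2 dimensions. Pad 1184x1184 to 2048x2048 (next power of 2).

Standard algorithm: 1184^3 = 1659797504 multiplications
Strassen's algorithm: 7^(log2(2048)) = 7^11 = 1977326743 multiplications
Difference: 1659797504 - 1977326743 = -317529239 (Strassen uses MORE here due to padding overhead — for small or just-over-power-of-2 n, padding can outweigh the per-level savings)

Standard: 1659797504 multiplications (1184^3). Strassen: 1977326743 multiplications (7^11, after padding to 2048x2048). Strassen reduces 8 recursive multiplications to 7 at each level.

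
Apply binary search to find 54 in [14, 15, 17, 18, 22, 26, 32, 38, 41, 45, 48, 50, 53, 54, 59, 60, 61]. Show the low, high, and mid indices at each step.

Binary search for 54 in [14, 15, 17, 18, 22, 26, 32, 38, 41, 45, 48, 50, 53, 54, 59, 60, 61]:

lo=0, hi=16, mid=8, arr[mid]=41 -> 41 < 54, search right half
lo=9, hi=16, mid=12, arr[mid]=53 -> 53 < 54, search right half
lo=13, hi=16, mid=14, arr[mid]=59 -> 59 > 54, search left half
lo=13, hi=13, mid=13, arr[mid]=54 -> Found target at index 13!

Binary search finds 54 at index 13 after 4 comparisons. The search repeatedly halves the search space by comparing with the middle element.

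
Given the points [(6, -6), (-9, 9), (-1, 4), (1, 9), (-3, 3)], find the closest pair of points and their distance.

Computing all pairwise distances among 5 points:

d((6, -6), (-9, 9)) = 21.2132
d((6, -6), (-1, 4)) = 12.2066
d((6, -6), (1, 9)) = 15.8114
d((6, -6), (-3, 3)) = 12.7279
d((-9, 9), (-1, 4)) = 9.434
d((-9, 9), (1, 9)) = 10.0
d((-9, 9), (-3, 3)) = 8.4853
d((-1, 4), (1, 9)) = 5.3852
d((-1, 4), (-3, 3)) = 2.2361 <-- minimum
d((1, 9), (-3, 3)) = 7.2111

Closest pair: (-1, 4) and (-3, 3) with distance 2.2361

The closest pair is (-1, 4) and (-3, 3) with Euclidean distance 2.2361. For 5 points, brute-force pairwise comparison is shown above. For large n, the divide-and-conquer algorithm (sort by x, recurse on halves, check the dividing strip) achieves O(n log n).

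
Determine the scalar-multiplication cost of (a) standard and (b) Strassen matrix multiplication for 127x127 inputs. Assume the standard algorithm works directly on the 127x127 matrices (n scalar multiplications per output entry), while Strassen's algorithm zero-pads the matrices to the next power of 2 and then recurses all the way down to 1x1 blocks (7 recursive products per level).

Matrix multiplication for 127x127 matrices:

Strassen's algorithm requires power-of-2 dimensions. Pad 127x127 to 128x128 (next power of 2).

Standard algorithm: 127^3 = 2048383 multiplications
Strassen's algorithm: 7^(log2(128)) = 7^7 = 823543 multiplications
Savings: 2048383 - 823543 = 1224840 multiplications

Standard: 2048383 multiplications (127^3). Strassen: 823543 multiplications (7^7, after padding to 128x128). Strassen reduces 8 recursive multiplications to 7 at each level.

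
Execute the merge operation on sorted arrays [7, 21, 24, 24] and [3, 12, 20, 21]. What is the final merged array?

Merging process:

Compare 7 vs 3: take 3 from right. Merged: [3]
Compare 7 vs 12: take 7 from left. Merged: [3, 7]
Compare 21 vs 12: take 12 from right. Merged: [3, 7, 12]
Compare 21 vs 20: take 20 from right. Merged: [3, 7, 12, 20]
Compare 21 vs 21: take 21 from left. Merged: [3, 7, 12, 20, 21]
Compare 24 vs 21: take 21 from right. Merged: [3, 7, 12, 20, 21, 21]
Append remaining from left: [24, 24]. Merged: [3, 7, 12, 20, 21, 21, 24, 24]

Final merged array: [3, 7, 12, 20, 21, 21, 24, 24]
Total comparisons: 6

The merged array is [3, 7, 12, 20, 21, 21, 24, 24], requiring 6 comparisons. The merge step runs in O(n) time where n is the total number of elements.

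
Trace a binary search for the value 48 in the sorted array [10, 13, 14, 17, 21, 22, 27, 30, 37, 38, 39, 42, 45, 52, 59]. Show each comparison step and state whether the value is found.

Binary search for 48 in [10, 13, 14, 17, 21, 22, 27, 30, 37, 38, 39, 42, 45, 52, 59]:

lo=0, hi=14, mid=7, arr[mid]=30 -> 30 < 48, search right half
lo=8, hi=14, mid=11, arr[mid]=42 -> 42 < 48, search right half
lo=12, hi=14, mid=13, arr[mid]=52 -> 52 > 48, search left half
lo=12, hi=12, mid=12, arr[mid]=45 -> 45 < 48, search right half
lo=13 > hi=12, target 48 not found

Binary search determines that 48 is not in the array after 4 comparisons. The search space was exhausted without finding the target.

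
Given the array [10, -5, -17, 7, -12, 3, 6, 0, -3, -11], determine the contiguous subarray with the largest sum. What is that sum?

Using Kadane's algorithm on [10, -5, -17, 7, -12, 3, 6, 0, -3, -11]:

Scanning through the array:
Position 1 (value -5): max_ending_here = 5, max_so_far = 10
Position 2 (value -17): max_ending_here = -12, max_so_far = 10
Position 3 (value 7): max_ending_here = 7, max_so_far = 10
Position 4 (value -12): max_ending_here = -5, max_so_far = 10
Position 5 (value 3): max_ending_here = 3, max_so_far = 10
Position 6 (value 6): max_ending_here = 9, max_so_far = 10
Position 7 (value 0): max_ending_here = 9, max_so_far = 10
Position 8 (value -3): max_ending_here = 6, max_so_far = 10
Position 9 (value -11): max_ending_here = -5, max_so_far = 10

Maximum subarray: [10]
Maximum sum: 10

The maximum subarray is [10] with sum 10. This subarray runs from index 0 to index 0.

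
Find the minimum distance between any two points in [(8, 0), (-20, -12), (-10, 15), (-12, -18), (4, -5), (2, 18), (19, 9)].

Computing all pairwise distances among 7 points:

d((8, 0), (-20, -12)) = 30.4631
d((8, 0), (-10, 15)) = 23.4307
d((8, 0), (-12, -18)) = 26.9072
d((8, 0), (4, -5)) = 6.4031 <-- minimum
d((8, 0), (2, 18)) = 18.9737
d((8, 0), (19, 9)) = 14.2127
d((-20, -12), (-10, 15)) = 28.7924
d((-20, -12), (-12, -18)) = 10.0
d((-20, -12), (4, -5)) = 25.0
d((-20, -12), (2, 18)) = 37.2022
d((-20, -12), (19, 9)) = 44.2945
d((-10, 15), (-12, -18)) = 33.0606
d((-10, 15), (4, -5)) = 24.4131
d((-10, 15), (2, 18)) = 12.3693
d((-10, 15), (19, 9)) = 29.6142
d((-12, -18), (4, -5)) = 20.6155
d((-12, -18), (2, 18)) = 38.6264
d((-12, -18), (19, 9)) = 41.1096
d((4, -5), (2, 18)) = 23.0868
d((4, -5), (19, 9)) = 20.5183
d((2, 18), (19, 9)) = 19.2354

Closest pair: (8, 0) and (4, -5) with distance 6.4031

The closest pair is (8, 0) and (4, -5) with Euclidean distance 6.4031. For 7 points, brute-force pairwise comparison is shown above. For large n, the divide-and-conquer algorithm (sort by x, recurse on halves, check the dividing strip) achieves O(n log n).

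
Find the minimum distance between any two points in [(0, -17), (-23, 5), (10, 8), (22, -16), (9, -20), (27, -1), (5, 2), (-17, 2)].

Computing all pairwise distances among 8 points:

d((0, -17), (-23, 5)) = 31.8277
d((0, -17), (10, 8)) = 26.9258
d((0, -17), (22, -16)) = 22.0227
d((0, -17), (9, -20)) = 9.4868
d((0, -17), (27, -1)) = 31.3847
d((0, -17), (5, 2)) = 19.6469
d((0, -17), (-17, 2)) = 25.4951
d((-23, 5), (10, 8)) = 33.1361
d((-23, 5), (22, -16)) = 49.6588
d((-23, 5), (9, -20)) = 40.6079
d((-23, 5), (27, -1)) = 50.3587
d((-23, 5), (5, 2)) = 28.1603
d((-23, 5), (-17, 2)) = 6.7082 <-- minimum
d((10, 8), (22, -16)) = 26.8328
d((10, 8), (9, -20)) = 28.0179
d((10, 8), (27, -1)) = 19.2354
d((10, 8), (5, 2)) = 7.8102
d((10, 8), (-17, 2)) = 27.6586
d((22, -16), (9, -20)) = 13.6015
d((22, -16), (27, -1)) = 15.8114
d((22, -16), (5, 2)) = 24.7588
d((22, -16), (-17, 2)) = 42.9535
d((9, -20), (27, -1)) = 26.1725
d((9, -20), (5, 2)) = 22.3607
d((9, -20), (-17, 2)) = 34.0588
d((27, -1), (5, 2)) = 22.2036
d((27, -1), (-17, 2)) = 44.1022
d((5, 2), (-17, 2)) = 22.0

Closest pair: (-23, 5) and (-17, 2) with distance 6.7082

The closest pair is (-23, 5) and (-17, 2) with Euclidean distance 6.7082. For 8 points, brute-force pairwise comparison is shown above. For large n, the divide-and-conquer algorithm (sort by x, recurse on halves, check the dividing strip) achieves O(n log n).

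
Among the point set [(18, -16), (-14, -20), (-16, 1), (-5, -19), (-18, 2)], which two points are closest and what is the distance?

Computing all pairwise distances among 5 points:

d((18, -16), (-14, -20)) = 32.249
d((18, -16), (-16, 1)) = 38.0132
d((18, -16), (-5, -19)) = 23.1948
d((18, -16), (-18, 2)) = 40.2492
d((-14, -20), (-16, 1)) = 21.095
d((-14, -20), (-5, -19)) = 9.0554
d((-14, -20), (-18, 2)) = 22.3607
d((-16, 1), (-5, -19)) = 22.8254
d((-16, 1), (-18, 2)) = 2.2361 <-- minimum
d((-5, -19), (-18, 2)) = 24.6982

Closest pair: (-16, 1) and (-18, 2) with distance 2.2361

The closest pair is (-16, 1) and (-18, 2) with Euclidean distance 2.2361. For 5 points, brute-force pairwise comparison is shown above. For large n, the divide-and-conquer algorithm (sort by x, recurse on halves, check the dividing strip) achieves O(n log n).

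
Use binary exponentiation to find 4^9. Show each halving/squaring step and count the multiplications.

Computing 4^9 by squaring (build up from 4^1; each line after the first costs one multiplication):

4^1 = 4
4^2 = (4^1)^2 = 4^2 = 16
4^4 = (4^2)^2 = 16^2 = 256
4^8 = (4^4)^2 = 256^2 = 65536
4^9 = 4 * 4^8 = 4 * 65536 = 262144

Result: 262144
Multiplications needed: 4 (4 lines after 4^1)

4^9 = 262144. Using exponentiation by squaring, this requires 4 multiplications. The key idea: if the exponent is even, square the half-power; if odd, multiply by the base once.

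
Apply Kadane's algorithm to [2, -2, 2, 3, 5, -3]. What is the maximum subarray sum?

Using Kadane's algorithm on [2, -2, 2, 3, 5, -3]:

Scanning through the array:
Position 1 (value -2): max_ending_here = 0, max_so_far = 2
Position 2 (value 2): max_ending_here = 2, max_so_far = 2
Position 3 (value 3): max_ending_here = 5, max_so_far = 5
Position 4 (value 5): max_ending_here = 10, max_so_far = 10
Position 5 (value -3): max_ending_here = 7, max_so_far = 10

Maximum subarray: [2, -2, 2, 3, 5]
Maximum sum: 10

The maximum subarray is [2, -2, 2, 3, 5] with sum 10. This subarray runs from index 0 to index 4.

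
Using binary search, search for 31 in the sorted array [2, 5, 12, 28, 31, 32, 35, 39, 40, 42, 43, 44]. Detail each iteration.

Binary search for 31 in [2, 5, 12, 28, 31, 32, 35, 39, 40, 42, 43, 44]:

lo=0, hi=11, mid=5, arr[mid]=32 -> 32 > 31, search left half
lo=0, hi=4, mid=2, arr[mid]=12 -> 12 < 31, search right half
lo=3, hi=4, mid=3, arr[mid]=28 -> 28 < 31, search right half
lo=4, hi=4, mid=4, arr[mid]=31 -> Found target at index 4!

Binary search finds 31 at index 4 after 4 comparisons. The search repeatedly halves the search space by comparing with the middle element.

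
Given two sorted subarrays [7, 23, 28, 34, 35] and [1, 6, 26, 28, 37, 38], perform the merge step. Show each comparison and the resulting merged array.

Merging process:

Compare 7 vs 1: take 1 from right. Merged: [1]
Compare 7 vs 6: take 6 from right. Merged: [1, 6]
Compare 7 vs 26: take 7 from left. Merged: [1, 6, 7]
Compare 23 vs 26: take 23 from left. Merged: [1, 6, 7, 23]
Compare 28 vs 26: take 26 from right. Merged: [1, 6, 7, 23, 26]
Compare 28 vs 28: take 28 from left. Merged: [1, 6, 7, 23, 26, 28]
Compare 34 vs 28: take 28 from right. Merged: [1, 6, 7, 23, 26, 28, 28]
Compare 34 vs 37: take 34 from left. Merged: [1, 6, 7, 23, 26, 28, 28, 34]
Compare 35 vs 37: take 35 from left. Merged: [1, 6, 7, 23, 26, 28, 28, 34, 35]
Append remaining from right: [37, 38]. Merged: [1, 6, 7, 23, 26, 28, 28, 34, 35, 37, 38]

Final merged array: [1, 6, 7, 23, 26, 28, 28, 34, 35, 37, 38]
Total comparisons: 9

The merged array is [1, 6, 7, 23, 26, 28, 28, 34, 35, 37, 38], requiring 9 comparisons. The merge step runs in O(n) time where n is the total number of elements.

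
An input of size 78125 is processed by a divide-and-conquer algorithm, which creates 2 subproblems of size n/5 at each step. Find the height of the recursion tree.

For divide and conquer with division factor 5:

Problem sizes at each level:
Level 0: 78125
Level 1: 15625
Level 2: 3125
Level 3: 625
Level 4: 125
Level 5: 25
Level 6: 5
Level 7: 1

The root is level 0 and the size-1 base case is level 7 (the tree spans levels 0 through 7, i.e. 8 levels counting the root), so the depth is the number of divisions: log_5(78125) = 7

The recursion tree depth is log_5(78125) = 7. At each level, the problem size is divided by 5, so it takes 7 divisions to reduce to a base case of size 1. The algorithm makes 2 recursive calls at each level.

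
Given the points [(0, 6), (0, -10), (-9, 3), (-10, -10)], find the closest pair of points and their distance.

Computing all pairwise distances among 4 points:

d((0, 6), (0, -10)) = 16.0
d((0, 6), (-9, 3)) = 9.4868 <-- minimum
d((0, 6), (-10, -10)) = 18.868
d((0, -10), (-9, 3)) = 15.8114
d((0, -10), (-10, -10)) = 10.0
d((-9, 3), (-10, -10)) = 13.0384

Closest pair: (0, 6) and (-9, 3) with distance 9.4868

The closest pair is (0, 6) and (-9, 3) with Euclidean distance 9.4868. For 4 points, brute-force pairwise comparison is shown above. For large n, the divide-and-conquer algorithm (sort by x, recurse on halves, check the dividing strip) achieves O(n log n).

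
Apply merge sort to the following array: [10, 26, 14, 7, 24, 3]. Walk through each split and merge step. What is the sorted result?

Merge sort trace:

Split: [10, 26, 14, 7, 24, 3] -> [10, 26, 14] and [7, 24, 3]
  Split: [10, 26, 14] -> [10] and [26, 14]
    Split: [26, 14] -> [26] and [14]
    Merge: [26] + [14] -> [14, 26]
  Merge: [10] + [14, 26] -> [10, 14, 26]
  Split: [7, 24, 3] -> [7] and [24, 3]
    Split: [24, 3] -> [24] and [3]
    Merge: [24] + [3] -> [3, 24]
  Merge: [7] + [3, 24] -> [3, 7, 24]
Merge: [10, 14, 26] + [3, 7, 24] -> [3, 7, 10, 14, 24, 26]

Final sorted array: [3, 7, 10, 14, 24, 26]

The merge sort proceeds by recursively splitting the array and merging sorted halves.
After all merges, the sorted array is [3, 7, 10, 14, 24, 26].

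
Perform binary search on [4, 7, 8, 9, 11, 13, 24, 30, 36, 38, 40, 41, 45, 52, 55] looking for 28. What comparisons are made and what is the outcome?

Binary search for 28 in [4, 7, 8, 9, 11, 13, 24, 30, 36, 38, 40, 41, 45, 52, 55]:

lo=0, hi=14, mid=7, arr[mid]=30 -> 30 > 28, search left half
lo=0, hi=6, mid=3, arr[mid]=9 -> 9 < 28, search right half
lo=4, hi=6, mid=5, arr[mid]=13 -> 13 < 28, search right half
lo=6, hi=6, mid=6, arr[mid]=24 -> 24 < 28, search right half
lo=7 > hi=6, target 28 not found

Binary search determines that 28 is not in the array after 4 comparisons. The search space was exhausted without finding the target.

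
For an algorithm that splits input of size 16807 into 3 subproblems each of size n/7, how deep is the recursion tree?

For divide and conquer with division factor 7:

Problem sizes at each level:
Level 0: 16807
Level 1: 2401
Level 2: 343
Level 3: 49
Level 4: 7
Level 5: 1

The root is level 0 and the size-1 base case is level 5 (the tree spans levels 0 through 5, i.e. 6 levels counting the root), so the depth is the number of divisions: log_7(16807) = 5

The recursion tree depth is log_7(16807) = 5. At each level, the problem size is divided by 7, so it takes 5 divisions to reduce to a base case of size 1. The algorithm makes 3 recursive calls at each level.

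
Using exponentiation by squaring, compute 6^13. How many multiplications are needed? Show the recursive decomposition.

Computing 6^13 by squaring (build up from 6^1; each line after the first costs one multiplication):

6^1 = 6
6^2 = (6^1)^2 = 6^2 = 36
6^3 = 6 * 6^2 = 6 * 36 = 216
6^6 = (6^3)^2 = 216^2 = 46656
6^12 = (6^6)^2 = 46656^2 = 2176782336
6^13 = 6 * 6^12 = 6 * 2176782336 = 13060694016

Result: 13060694016
Multiplications needed: 5 (5 lines after 6^1)

6^13 = 13060694016. Using exponentiation by squaring, this requires 5 multiplications. The key idea: if the exponent is even, square the half-power; if odd, multiply by the base once.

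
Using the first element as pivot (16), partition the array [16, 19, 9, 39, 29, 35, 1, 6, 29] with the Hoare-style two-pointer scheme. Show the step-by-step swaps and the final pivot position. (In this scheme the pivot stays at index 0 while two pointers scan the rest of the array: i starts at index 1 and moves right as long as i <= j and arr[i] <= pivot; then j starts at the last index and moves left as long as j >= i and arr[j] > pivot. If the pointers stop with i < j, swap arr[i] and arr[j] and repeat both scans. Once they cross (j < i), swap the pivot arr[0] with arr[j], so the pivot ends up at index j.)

Hoare-style two-pointer partition with pivot = 16:

Initial array: [16, 19, 9, 39, 29, 35, 1, 6, 29]

Pointers start at i = 1, j = 8.
i stops at index 1 (arr[1]=19 > 16), j stops at index 7 (arr[7]=6 <= 16): swap arr[1] and arr[7], array becomes [16, 6, 9, 39, 29, 35, 1, 19, 29]
i stops at index 3 (arr[3]=39 > 16), j stops at index 6 (arr[6]=1 <= 16): swap arr[3] and arr[6], array becomes [16, 6, 9, 1, 29, 35, 39, 19, 29]
i ends at 4, j ends at 3: the pointers have crossed (j < i), so scanning stops.

Swap pivot arr[0] with arr[3] to place pivot at position 3: [1, 6, 9, 16, 29, 35, 39, 19, 29]
Pivot position: 3

After partitioning with pivot 16, the array becomes [1, 6, 9, 16, 29, 35, 39, 19, 29]. The pivot is placed at index 3. All elements to the left of the pivot are <= 16, and all elements to the right are > 16.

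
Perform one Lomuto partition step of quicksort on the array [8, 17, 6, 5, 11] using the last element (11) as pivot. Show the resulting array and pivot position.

Lomuto partition with pivot = 11:

Initial array: [8, 17, 6, 5, 11]

arr[0]=8 <= 11: swap with position 0, array becomes [8, 17, 6, 5, 11]
arr[1]=17 > 11: no swap
arr[2]=6 <= 11: swap with position 1, array becomes [8, 6, 17, 5, 11]
arr[3]=5 <= 11: swap with position 2, array becomes [8, 6, 5, 17, 11]

Place pivot at position 3: [8, 6, 5, 11, 17]
Pivot position: 3

After partitioning with pivot 11, the array becomes [8, 6, 5, 11, 17]. The pivot is placed at index 3. All elements to the left of the pivot are <= 11, and all elements to the right are > 11.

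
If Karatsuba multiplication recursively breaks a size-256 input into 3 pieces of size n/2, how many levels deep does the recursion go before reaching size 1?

For divide and conquer with division factor 2:

Problem sizes at each level:
Level 0: 256
Level 1: 128
Level 2: 64
Level 3: 32
Level 4: 16
Level 5: 8
Level 6: 4
Level 7: 2
Level 8: 1

The root is level 0 and the size-1 base case is level 8 (the tree spans levels 0 through 8, i.e. 9 levels counting the root), so the depth is the number of divisions: log_2(256) = 8

The recursion tree depth is log_2(256) = 8. At each level, the problem size is divided by 2, so it takes 8 divisions to reduce to a base case of size 1. The algorithm makes 3 recursive calls at each level.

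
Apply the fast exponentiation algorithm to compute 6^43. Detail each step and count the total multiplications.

Computing 6^43 by squaring (build up from 6^1; each line after the first costs one multiplication):

6^1 = 6
6^2 = (6^1)^2 = 6^2 = 36
6^4 = (6^2)^2 = 36^2 = 1296
6^5 = 6 * 6^4 = 6 * 1296 = 7776
6^10 = (6^5)^2 = 7776^2 = 60466176
6^20 = (6^10)^2 = 60466176^2 = 3656158440062976
6^21 = 6 * 6^20 = 6 * 3656158440062976 = 21936950640377856
6^42 = (6^21)^2 = 21936950640377856^2 = 481229803398374426442198455156736
6^43 = 6 * 6^42 = 6 * 481229803398374426442198455156736 = 2887378820390246558653190730940416

Result: 2887378820390246558653190730940416
Multiplications needed: 8 (8 lines after 6^1)

6^43 = 2887378820390246558653190730940416. Using exponentiation by squaring, this requires 8 multiplications. The key idea: if the exponent is even, square the half-power; if odd, multiply by the base once.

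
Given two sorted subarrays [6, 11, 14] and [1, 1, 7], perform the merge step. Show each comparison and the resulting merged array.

Merging process:

Compare 6 vs 1: take 1 from right. Merged: [1]
Compare 6 vs 1: take 1 from right. Merged: [1, 1]
Compare 6 vs 7: take 6 from left. Merged: [1, 1, 6]
Compare 11 vs 7: take 7 from right. Merged: [1, 1, 6, 7]
Append remaining from left: [11, 14]. Merged: [1, 1, 6, 7, 11, 14]

Final merged array: [1, 1, 6, 7, 11, 14]
Total comparisons: 4

The merged array is [1, 1, 6, 7, 11, 14], requiring 4 comparisons. The merge step runs in O(n) time where n is the total number of elements.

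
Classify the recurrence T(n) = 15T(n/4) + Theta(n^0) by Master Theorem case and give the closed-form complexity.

Master Theorem for T(n) = 15T(n/4) + O(n^0):

a = 15, b = 4, c = 0
log_b(a) = log_4(15) = 1.9534

Case 1: c = 0 < log_4(15) = 1.9534
T(n) = O(n^(log_4 15))

For T(n) = 15T(n/4) + O(n^0): log_4(15) = 1.9534. This is Case 1 of the Master Theorem (c < log_b(a), work dominated by leaves), giving O(n^(log_4 15)).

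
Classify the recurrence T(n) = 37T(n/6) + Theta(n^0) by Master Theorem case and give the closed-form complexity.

Master Theorem for T(n) = 37T(n/6) + O(n^0):

a = 37, b = 6, c = 0
log_b(a) = log_6(37) = 2.0153

Case 1: c = 0 < log_6(37) = 2.0153
T(n) = O(n^(log_6 37))

For T(n) = 37T(n/6) + O(n^0): log_6(37) = 2.0153. This is Case 1 of the Master Theorem (c < log_b(a), work dominated by leaves), giving O(n^(log_6 37)).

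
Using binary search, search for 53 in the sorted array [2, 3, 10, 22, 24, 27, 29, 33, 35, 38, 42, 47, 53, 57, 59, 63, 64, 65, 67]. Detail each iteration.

Binary search for 53 in [2, 3, 10, 22, 24, 27, 29, 33, 35, 38, 42, 47, 53, 57, 59, 63, 64, 65, 67]:

lo=0, hi=18, mid=9, arr[mid]=38 -> 38 < 53, search right half
lo=10, hi=18, mid=14, arr[mid]=59 -> 59 > 53, search left half
lo=10, hi=13, mid=11, arr[mid]=47 -> 47 < 53, search right half
lo=12, hi=13, mid=12, arr[mid]=53 -> Found target at index 12!

Binary search finds 53 at index 12 after 4 comparisons. The search repeatedly halves the search space by comparing with the middle element.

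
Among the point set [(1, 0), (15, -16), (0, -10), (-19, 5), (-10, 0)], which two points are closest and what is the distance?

Computing all pairwise distances among 5 points:

d((1, 0), (15, -16)) = 21.2603
d((1, 0), (0, -10)) = 10.0499 <-- minimum
d((1, 0), (-19, 5)) = 20.6155
d((1, 0), (-10, 0)) = 11.0
d((15, -16), (0, -10)) = 16.1555
d((15, -16), (-19, 5)) = 39.9625
d((15, -16), (-10, 0)) = 29.6816
d((0, -10), (-19, 5)) = 24.2074
d((0, -10), (-10, 0)) = 14.1421
d((-19, 5), (-10, 0)) = 10.2956

Closest pair: (1, 0) and (0, -10) with distance 10.0499

The closest pair is (1, 0) and (0, -10) with Euclidean distance 10.0499. For 5 points, brute-force pairwise comparison is shown above. For large n, the divide-and-conquer algorithm (sort by x, recurse on halves, check the dividing strip) achieves O(n log n).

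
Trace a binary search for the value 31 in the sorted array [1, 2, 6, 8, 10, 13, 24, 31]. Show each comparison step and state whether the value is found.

Binary search for 31 in [1, 2, 6, 8, 10, 13, 24, 31]:

lo=0, hi=7, mid=3, arr[mid]=8 -> 8 < 31, search right half
lo=4, hi=7, mid=5, arr[mid]=13 -> 13 < 31, search right half
lo=6, hi=7, mid=6, arr[mid]=24 -> 24 < 31, search right half
lo=7, hi=7, mid=7, arr[mid]=31 -> Found target at index 7!

Binary search finds 31 at index 7 after 4 comparisons. The search repeatedly halves the search space by comparing with the middle element.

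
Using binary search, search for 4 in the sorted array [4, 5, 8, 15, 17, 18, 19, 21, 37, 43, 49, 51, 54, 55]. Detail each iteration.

Binary search for 4 in [4, 5, 8, 15, 17, 18, 19, 21, 37, 43, 49, 51, 54, 55]:

lo=0, hi=13, mid=6, arr[mid]=19 -> 19 > 4, search left half
lo=0, hi=5, mid=2, arr[mid]=8 -> 8 > 4, search left half
lo=0, hi=1, mid=0, arr[mid]=4 -> Found target at index 0!

Binary search finds 4 at index 0 after 3 comparisons. The search repeatedly halves the search space by comparing with the middle element.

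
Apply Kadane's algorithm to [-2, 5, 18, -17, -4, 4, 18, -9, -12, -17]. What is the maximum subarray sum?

Using Kadane's algorithm on [-2, 5, 18, -17, -4, 4, 18, -9, -12, -17]:

Scanning through the array:
Position 1 (value 5): max_ending_here = 5, max_so_far = 5
Position 2 (value 18): max_ending_here = 23, max_so_far = 23
Position 3 (value -17): max_ending_here = 6, max_so_far = 23
Position 4 (value -4): max_ending_here = 2, max_so_far = 23
Position 5 (value 4): max_ending_here = 6, max_so_far = 23
Position 6 (value 18): max_ending_here = 24, max_so_far = 24
Position 7 (value -9): max_ending_here = 15, max_so_far = 24
Position 8 (value -12): max_ending_here = 3, max_so_far = 24
Position 9 (value -17): max_ending_here = -14, max_so_far = 24

Maximum subarray: [5, 18, -17, -4, 4, 18]
Maximum sum: 24

The maximum subarray is [5, 18, -17, -4, 4, 18] with sum 24. This subarray runs from index 1 to index 6.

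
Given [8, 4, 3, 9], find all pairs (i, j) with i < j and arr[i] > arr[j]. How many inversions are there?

Finding inversions in [8, 4, 3, 9]:

(0, 1): arr[0]=8 > arr[1]=4
(0, 2): arr[0]=8 > arr[2]=3
(1, 2): arr[1]=4 > arr[2]=3

Total inversions: 3

The array has 3 inversion(s): (0,1), (0,2), (1,2). Each pair (i,j) satisfies i < j and arr[i] > arr[j].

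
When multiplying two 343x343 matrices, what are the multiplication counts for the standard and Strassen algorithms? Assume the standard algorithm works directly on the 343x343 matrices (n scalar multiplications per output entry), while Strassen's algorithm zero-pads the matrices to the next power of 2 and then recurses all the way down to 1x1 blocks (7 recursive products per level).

Matrix multiplication for 343x343 matrices:

Strassen's algorithm requires power-of-2 dimensions. Pad 343x343 to 512x512 (next power of 2).

Standard algorithm: 343^3 = 40353607 multiplications
Strassen's algorithm: 7^(log2(512)) = 7^9 = 40353607 multiplications
Savings: 40353607 - 40353607 = 0 multiplications

Standard: 40353607 multiplications (343^3). Strassen: 40353607 multiplications (7^9, after padding to 512x512). Strassen reduces 8 recursive multiplications to 7 at each level.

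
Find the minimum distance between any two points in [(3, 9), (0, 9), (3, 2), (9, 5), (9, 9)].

Computing all pairwise distances among 5 points:

d((3, 9), (0, 9)) = 3.0 <-- minimum
d((3, 9), (3, 2)) = 7.0
d((3, 9), (9, 5)) = 7.2111
d((3, 9), (9, 9)) = 6.0
d((0, 9), (3, 2)) = 7.6158
d((0, 9), (9, 5)) = 9.8489
d((0, 9), (9, 9)) = 9.0
d((3, 2), (9, 5)) = 6.7082
d((3, 2), (9, 9)) = 9.2195
d((9, 5), (9, 9)) = 4.0

Closest pair: (3, 9) and (0, 9) with distance 3.0

The closest pair is (3, 9) and (0, 9) with Euclidean distance 3.0. For 5 points, brute-force pairwise comparison is shown above. For large n, the divide-and-conquer algorithm (sort by x, recurse on halves, check the dividing strip) achieves O(n log n).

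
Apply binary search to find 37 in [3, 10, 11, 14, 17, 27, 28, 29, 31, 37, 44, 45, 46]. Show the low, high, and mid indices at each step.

Binary search for 37 in [3, 10, 11, 14, 17, 27, 28, 29, 31, 37, 44, 45, 46]:

lo=0, hi=12, mid=6, arr[mid]=28 -> 28 < 37, search right half
lo=7, hi=12, mid=9, arr[mid]=37 -> Found target at index 9!

Binary search finds 37 at index 9 after 2 comparisons. The search repeatedly halves the search space by comparing with the middle element.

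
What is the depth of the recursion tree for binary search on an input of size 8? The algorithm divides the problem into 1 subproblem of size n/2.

For divide and conquer with division factor 2:

Problem sizes at each level:
Level 0: 8
Level 1: 4
Level 2: 2
Level 3: 1

The root is level 0 and the size-1 base case is level 3 (the tree spans levels 0 through 3, i.e. 4 levels counting the root), so the depth is the number of divisions: log_2(8) = 3

The recursion tree depth is log_2(8) = 3. At each level, the problem size is divided by 2, so it takes 3 divisions to reduce to a base case of size 1. The algorithm makes 1 recursive call at each level.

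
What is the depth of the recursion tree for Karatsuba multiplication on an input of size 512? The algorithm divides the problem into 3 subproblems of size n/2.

For divide and conquer with division factor 2:

Problem sizes at each level:
Level 0: 512
Level 1: 256
Level 2: 128
Level 3: 64
Level 4: 32
Level 5: 16
Level 6: 8
Level 7: 4
Level 8: 2
Level 9: 1

The root is level 0 and the size-1 base case is level 9 (the tree spans levels 0 through 9, i.e. 10 levels counting the root), so the depth is the number of divisions: log_2(512) = 9

The recursion tree depth is log_2(512) = 9. At each level, the problem size is divided by 2, so it takes 9 divisions to reduce to a base case of size 1. The algorithm makes 3 recursive calls at each level.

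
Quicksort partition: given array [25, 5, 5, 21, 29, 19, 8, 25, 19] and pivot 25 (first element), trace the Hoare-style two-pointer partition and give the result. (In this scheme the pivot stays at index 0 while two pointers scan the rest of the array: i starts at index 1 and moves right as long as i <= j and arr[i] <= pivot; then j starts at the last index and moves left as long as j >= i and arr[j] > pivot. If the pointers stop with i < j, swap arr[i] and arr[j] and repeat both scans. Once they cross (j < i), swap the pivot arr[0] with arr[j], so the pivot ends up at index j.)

Hoare-style two-pointer partition with pivot = 25:

Initial array: [25, 5, 5, 21, 29, 19, 8, 25, 19]

Pointers start at i = 1, j = 8.
i stops at index 4 (arr[4]=29 > 25), j stops at index 8 (arr[8]=19 <= 25): swap arr[4] and arr[8], array becomes [25, 5, 5, 21, 19, 19, 8, 25, 29]
i ends at 8, j ends at 7: the pointers have crossed (j < i), so scanning stops.

Swap pivot arr[0] with arr[7] to place pivot at position 7: [25, 5, 5, 21, 19, 19, 8, 25, 29]
Pivot position: 7

After partitioning with pivot 25, the array becomes [25, 5, 5, 21, 19, 19, 8, 25, 29]. The pivot is placed at index 7. All elements to the left of the pivot are <= 25, and all elements to the right are > 25.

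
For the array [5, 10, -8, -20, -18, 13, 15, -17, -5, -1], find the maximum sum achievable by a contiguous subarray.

Using Kadane's algorithm on [5, 10, -8, -20, -18, 13, 15, -17, -5, -1]:

Scanning through the array:
Position 1 (value 10): max_ending_here = 15, max_so_far = 15
Position 2 (value -8): max_ending_here = 7, max_so_far = 15
Position 3 (value -20): max_ending_here = -13, max_so_far = 15
Position 4 (value -18): max_ending_here = -18, max_so_far = 15
Position 5 (value 13): max_ending_here = 13, max_so_far = 15
Position 6 (value 15): max_ending_here = 28, max_so_far = 28
Position 7 (value -17): max_ending_here = 11, max_so_far = 28
Position 8 (value -5): max_ending_here = 6, max_so_far = 28
Position 9 (value -1): max_ending_here = 5, max_so_far = 28

Maximum subarray: [13, 15]
Maximum sum: 28

The maximum subarray is [13, 15] with sum 28. This subarray runs from index 5 to index 6.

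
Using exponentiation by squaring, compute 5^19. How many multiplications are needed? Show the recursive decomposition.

Computing 5^19 by squaring (build up from 5^1; each line after the first costs one multiplication):

5^1 = 5
5^2 = (5^1)^2 = 5^2 = 25
5^4 = (5^2)^2 = 25^2 = 625
5^8 = (5^4)^2 = 625^2 = 390625
5^9 = 5 * 5^8 = 5 * 390625 = 1953125
5^18 = (5^9)^2 = 1953125^2 = 3814697265625
5^19 = 5 * 5^18 = 5 * 3814697265625 = 19073486328125

Result: 19073486328125
Multiplications needed: 6 (6 lines after 5^1)

5^19 = 19073486328125. Using exponentiation by squaring, this requires 6 multiplications. The key idea: if the exponent is even, square the half-power; if odd, multiply by the base once.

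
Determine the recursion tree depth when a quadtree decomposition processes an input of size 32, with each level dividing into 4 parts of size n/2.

For divide and conquer with division factor 2:

Problem sizes at each level:
Level 0: 32
Level 1: 16
Level 2: 8
Level 3: 4
Level 4: 2
Level 5: 1

The root is level 0 and the size-1 base case is level 5 (the tree spans levels 0 through 5, i.e. 6 levels counting the root), so the depth is the number of divisions: log_2(32) = 5

The recursion tree depth is log_2(32) = 5. At each level, the problem size is divided by 2, so it takes 5 divisions to reduce to a base case of size 1. The algorithm makes 4 recursive calls at each level.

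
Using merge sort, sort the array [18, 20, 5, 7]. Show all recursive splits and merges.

Merge sort trace:

Split: [18, 20, 5, 7] -> [18, 20] and [5, 7]
  Split: [18, 20] -> [18] and [20]
  Merge: [18] + [20] -> [18, 20]
  Split: [5, 7] -> [5] and [7]
  Merge: [5] + [7] -> [5, 7]
Merge: [18, 20] + [5, 7] -> [5, 7, 18, 20]

Final sorted array: [5, 7, 18, 20]

The merge sort proceeds by recursively splitting the array and merging sorted halves.
After all merges, the sorted array is [5, 7, 18, 20].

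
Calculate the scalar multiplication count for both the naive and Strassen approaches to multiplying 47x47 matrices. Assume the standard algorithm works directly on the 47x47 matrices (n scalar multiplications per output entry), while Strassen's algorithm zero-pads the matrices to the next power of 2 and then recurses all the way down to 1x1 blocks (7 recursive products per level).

Matrix multiplication for 47x47 matrices:

Strassen's algorithm requires power-of-2 dimensions. Pad 47x47 to 64x64 (next power of 2).

Standard algorithm: 47^3 = 103823 multiplications
Strassen's algorithm: 7^(log2(64)) = 7^6 = 117649 multiplications
Difference: 103823 - 117649 = -13826 (Strassen uses MORE here due to padding overhead — for small or just-over-power-of-2 n, padding can outweigh the per-level savings)

Standard: 103823 multiplications (47^3). Strassen: 117649 multiplications (7^6, after padding to 64x64). Strassen reduces 8 recursive multiplications to 7 at each level.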